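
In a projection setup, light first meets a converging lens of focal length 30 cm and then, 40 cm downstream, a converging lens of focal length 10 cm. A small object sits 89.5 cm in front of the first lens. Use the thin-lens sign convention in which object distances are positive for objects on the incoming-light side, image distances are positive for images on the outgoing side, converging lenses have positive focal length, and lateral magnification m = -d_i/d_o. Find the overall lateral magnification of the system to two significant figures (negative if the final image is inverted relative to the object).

First lens: d_i1 = 1/(1/30 - 1/89.5) = 45.126 cm.
m_1 = -(45.126)/89.5 = -0.5042.
This image would form 45.126 cm past lens 1, i.e. 5.126 cm beyond lens 2, so it is a virtual object for lens 2: d_o2 = 40 - 45.126 = -5.126 cm.
Second lens: d_i2 = 1/(1/10 - 1/(-5.126)) = 3.389 cm.
m_2 = -(3.389)/(-5.126) = 0.6611.
The system's lateral magnification is m_1 m_2 = (-0.5042)(0.6611) = -0.3333.

-0.33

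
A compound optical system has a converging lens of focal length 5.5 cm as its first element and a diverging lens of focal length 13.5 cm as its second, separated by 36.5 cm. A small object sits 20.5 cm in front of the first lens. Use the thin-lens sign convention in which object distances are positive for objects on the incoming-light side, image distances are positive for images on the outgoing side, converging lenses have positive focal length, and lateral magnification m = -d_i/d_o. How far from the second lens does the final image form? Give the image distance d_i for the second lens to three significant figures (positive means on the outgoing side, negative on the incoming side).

-9.21 cm

Applying the thin-lens equation to the first lens, 1/5.5 = 1/20.5 + 1/d_i1, which gives d_i1 = 7.517 cm.
The intermediate image is 7.517 cm to the right of lens 1, so d_o2 = L - d_i1 = 36.5 - 7.517 = 28.983 cm.
Applying the thin-lens equation again with f_2 = -13.5 cm and d_o2 = 28.983 cm gives d_i2 = -9.210 cm.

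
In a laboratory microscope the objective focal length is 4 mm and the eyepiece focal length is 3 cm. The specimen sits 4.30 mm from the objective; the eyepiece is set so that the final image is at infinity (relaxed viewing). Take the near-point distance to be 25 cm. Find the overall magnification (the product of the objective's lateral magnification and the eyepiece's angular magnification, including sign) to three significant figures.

Convert to cm: f_obj = 4 mm = 0.4 cm; d_o = 4.30 mm = 0.43 cm.
Objective: 1/d_i = 1/f_obj - 1/d_o = 1/0.4 - 1/0.43 = 0.17442 cm^-1, so d_i = 5.733 cm.
m_obj = -d_i/d_o = -5.733/0.43 = -13.333.
Eyepiece angular magnification (image at infinity): M_eye = D/f_e = 25/3 = 8.333.
Overall M = m_obj x M_eye = (-13.333)(8.333) = -111.11.

-111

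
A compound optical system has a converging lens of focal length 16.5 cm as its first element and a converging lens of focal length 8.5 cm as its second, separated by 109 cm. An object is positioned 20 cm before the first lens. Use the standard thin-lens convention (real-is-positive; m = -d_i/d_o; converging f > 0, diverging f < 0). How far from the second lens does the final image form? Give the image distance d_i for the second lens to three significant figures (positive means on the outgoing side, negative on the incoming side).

20.1 cm

First lens: d_i1 = 1/(1/16.5 - 1/20) = 94.286 cm.
That image sits 14.714 cm in front of the second lens, so d_o2 = 14.714 cm.
Second lens: d_i2 = 1/(1/8.5 - 1/(14.714)) = 20.126 cm.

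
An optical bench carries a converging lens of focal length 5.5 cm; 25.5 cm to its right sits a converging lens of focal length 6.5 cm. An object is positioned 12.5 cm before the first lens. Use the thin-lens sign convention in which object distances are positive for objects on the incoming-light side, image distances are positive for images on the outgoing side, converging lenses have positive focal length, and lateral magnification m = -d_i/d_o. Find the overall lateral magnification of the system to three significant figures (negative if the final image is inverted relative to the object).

First lens: d_i1 = 1/(1/5.5 - 1/12.5) = 9.821 cm.
m_1 = -(9.821)/12.5 = -0.7857.
That image sits 15.679 cm in front of the second lens, so d_o2 = 15.679 cm.
Second lens: d_i2 = 1/(1/6.5 - 1/(15.679)) = 11.103 cm.
m_2 = -(11.103)/(15.679) = -0.7082.
Overall magnification: m = m_1 m_2 = 0.5564.

0.556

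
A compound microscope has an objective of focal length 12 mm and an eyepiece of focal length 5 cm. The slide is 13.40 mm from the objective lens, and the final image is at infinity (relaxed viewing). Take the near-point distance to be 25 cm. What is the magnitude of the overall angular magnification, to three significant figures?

Convert to cm: f_obj = 12 mm = 1.2 cm; d_o = 13.40 mm = 1.34 cm.
Objective: 1/d_i = 1/f_obj - 1/d_o = 1/1.2 - 1/1.34 = 0.08706 cm^-1, so d_i = 11.486 cm.
m_obj = -d_i/d_o = -11.486/1.34 = -8.571.
Eyepiece angular magnification (image at infinity): M_eye = D/f_e = 25/5 = 5.000.
Overall M = m_obj x M_eye = (-8.571)(5.000) = -42.86.
|M| = 42.86.

42.9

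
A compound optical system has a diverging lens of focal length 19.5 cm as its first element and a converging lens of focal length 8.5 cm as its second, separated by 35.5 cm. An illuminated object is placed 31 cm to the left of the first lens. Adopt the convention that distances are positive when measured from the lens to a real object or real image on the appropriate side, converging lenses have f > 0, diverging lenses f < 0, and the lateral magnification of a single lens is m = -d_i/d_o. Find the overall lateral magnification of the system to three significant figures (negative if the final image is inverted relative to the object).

-0.0842

Lens 1: 1/d_i1 = 1/f_1 - 1/d_o1 = 1/(-19.5) - 1/31 = -0.08354 cm^-1, so d_i1 = -11.970 cm.
m_1 = -(-11.970)/31 = 0.3861.
With d_i1 < 0 the first image is virtual and lies on the object side; the object distance for lens 2 is d_o2 = 35.5 - (-11.970) = 47.470 cm.
Lens 2: 1/d_i2 = 1/f_2 - 1/d_o2 = 1/8.5 - 1/(47.470) = 0.09658 cm^-1, so d_i2 = 10.354 cm.
m_2 = -(10.354)/(47.470) = -0.2181.
Total m = m_1 x m_2 = (0.3861)(-0.2181) = -0.0842.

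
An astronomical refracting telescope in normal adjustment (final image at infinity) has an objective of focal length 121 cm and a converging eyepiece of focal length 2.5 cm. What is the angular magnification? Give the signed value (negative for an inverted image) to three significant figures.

M = -f_obj/f_eye = -121/(2.5) = -48.400.

-48.4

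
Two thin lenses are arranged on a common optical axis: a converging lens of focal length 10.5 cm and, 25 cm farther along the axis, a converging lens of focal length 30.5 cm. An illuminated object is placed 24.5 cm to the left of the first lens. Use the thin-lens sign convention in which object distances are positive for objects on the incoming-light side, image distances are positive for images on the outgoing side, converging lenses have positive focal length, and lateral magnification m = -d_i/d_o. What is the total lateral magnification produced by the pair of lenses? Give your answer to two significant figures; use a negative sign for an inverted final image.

-0.96

First lens: d_i1 = 1/(1/10.5 - 1/24.5) = 18.375 cm.
m_1 = -(18.375)/24.5 = -0.7500.
That image sits 6.625 cm in front of the second lens, so d_o2 = 6.625 cm.
Second lens: d_i2 = 1/(1/30.5 - 1/(6.625)) = -8.463 cm.
m_2 = -(-8.463)/(6.625) = 1.2775.
Total m = m_1 x m_2 = (-0.7500)(1.2775) = -0.9581.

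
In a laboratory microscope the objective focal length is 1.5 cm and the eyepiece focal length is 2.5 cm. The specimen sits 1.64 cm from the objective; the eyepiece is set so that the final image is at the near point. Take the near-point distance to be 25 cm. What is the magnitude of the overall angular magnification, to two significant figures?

Objective: 1/d_i = 1/f_obj - 1/d_o = 1/1.5 - 1/1.64 = 0.05691 cm^-1, so d_i = 17.571 cm.
m_obj = -d_i/d_o = -17.571/1.64 = -10.714.
Eyepiece angular magnification (image at near point): M_eye = 1 + D/f_e = 1 + 25/2.5 = 11.000.
Overall M = m_obj x M_eye = (-10.714)(11.000) = -117.86.
|M| = 117.86.

120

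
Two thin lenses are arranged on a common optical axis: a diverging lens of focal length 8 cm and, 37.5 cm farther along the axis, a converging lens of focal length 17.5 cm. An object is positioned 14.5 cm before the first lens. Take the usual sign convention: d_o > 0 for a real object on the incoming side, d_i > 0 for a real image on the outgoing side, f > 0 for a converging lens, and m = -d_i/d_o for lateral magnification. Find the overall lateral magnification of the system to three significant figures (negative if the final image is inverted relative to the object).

-0.247

First lens: d_i1 = 1/(1/(-8) - 1/14.5) = -5.156 cm.
m_1 = -(-5.156)/14.5 = 0.3556.
The intermediate image is virtual, 5.156 cm to the left of lens 1, so d_o2 = L - d_i1 = 37.5 - (-5.156) = 42.656 cm.
Second lens: d_i2 = 1/(1/17.5 - 1/(42.656)) = 29.674 cm.
m_2 = -(29.674)/(42.656) = -0.6957.
Total m = m_1 x m_2 = (0.3556)(-0.6957) = -0.2473.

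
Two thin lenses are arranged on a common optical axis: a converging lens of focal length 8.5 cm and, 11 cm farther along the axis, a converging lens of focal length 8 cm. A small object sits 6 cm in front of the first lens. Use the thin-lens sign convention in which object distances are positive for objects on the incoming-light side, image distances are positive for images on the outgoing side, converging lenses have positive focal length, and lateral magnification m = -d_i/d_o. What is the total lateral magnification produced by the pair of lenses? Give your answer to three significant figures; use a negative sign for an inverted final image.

Lens 1: 1/d_i1 = 1/f_1 - 1/d_o1 = 1/8.5 - 1/6 = -0.04902 cm^-1, so d_i1 = -20.400 cm.
m_1 = -(-20.400)/6 = 3.4000.
With d_i1 < 0 the first image is virtual and lies on the object side; the object distance for lens 2 is d_o2 = 11 - (-20.400) = 31.400 cm.
Lens 2: 1/d_i2 = 1/f_2 - 1/d_o2 = 1/8 - 1/(31.400) = 0.09315 cm^-1, so d_i2 = 10.735 cm.
m_2 = -(10.735)/(31.400) = -0.3419.
Total m = m_1 x m_2 = (3.4000)(-0.3419) = -1.1624.

-1.16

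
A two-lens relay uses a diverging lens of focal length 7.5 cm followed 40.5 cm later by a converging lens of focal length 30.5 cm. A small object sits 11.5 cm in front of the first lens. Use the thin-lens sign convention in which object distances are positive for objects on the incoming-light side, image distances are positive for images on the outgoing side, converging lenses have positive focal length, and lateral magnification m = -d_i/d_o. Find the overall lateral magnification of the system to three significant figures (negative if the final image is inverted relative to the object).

Lens 1: 1/d_i1 = 1/f_1 - 1/d_o1 = 1/(-7.5) - 1/11.5 = -0.22029 cm^-1, so d_i1 = -4.539 cm.
m_1 = -(-4.539)/11.5 = 0.3947.
With d_i1 < 0 the first image is virtual and lies on the object side; the object distance for lens 2 is d_o2 = 40.5 - (-4.539) = 45.039 cm.
Lens 2: 1/d_i2 = 1/f_2 - 1/d_o2 = 1/30.5 - 1/(45.039) = 0.01058 cm^-1, so d_i2 = 94.481 cm.
m_2 = -(94.481)/(45.039) = -2.0977.
Overall magnification: m = m_1 m_2 = -0.8281.

-0.828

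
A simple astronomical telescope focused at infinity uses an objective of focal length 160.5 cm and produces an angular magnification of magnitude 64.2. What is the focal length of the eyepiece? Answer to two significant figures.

|M| = f_obj/f_eye, so f_eye = f_obj/|M| = 160.5/64.2 = 2.500 cm.

2.5 cm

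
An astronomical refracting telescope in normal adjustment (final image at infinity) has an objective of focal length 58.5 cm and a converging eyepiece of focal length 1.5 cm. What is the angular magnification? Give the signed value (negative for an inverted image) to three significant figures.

M = -f_obj/f_eye = -58.5/(1.5) = -39.000.

-39.0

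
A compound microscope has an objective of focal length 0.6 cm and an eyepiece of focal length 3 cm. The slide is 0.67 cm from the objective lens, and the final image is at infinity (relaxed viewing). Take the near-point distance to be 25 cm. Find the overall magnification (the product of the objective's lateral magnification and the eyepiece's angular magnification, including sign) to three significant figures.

Objective: 1/d_i = 1/f_obj - 1/d_o = 1/0.6 - 1/0.67 = 0.17413 cm^-1, so d_i = 5.743 cm.
m_obj = -d_i/d_o = -5.743/0.67 = -8.571.
Eyepiece angular magnification (image at infinity): M_eye = D/f_e = 25/3 = 8.333.
Overall M = m_obj x M_eye = (-8.571)(8.333) = -71.43.

-71.4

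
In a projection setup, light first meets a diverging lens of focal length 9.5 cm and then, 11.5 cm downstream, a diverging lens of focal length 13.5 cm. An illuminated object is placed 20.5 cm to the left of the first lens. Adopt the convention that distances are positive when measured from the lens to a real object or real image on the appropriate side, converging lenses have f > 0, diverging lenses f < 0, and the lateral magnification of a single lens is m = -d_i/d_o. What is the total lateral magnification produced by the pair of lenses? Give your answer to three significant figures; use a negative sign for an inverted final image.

0.136

First lens: d_i1 = 1/(1/(-9.5) - 1/20.5) = -6.492 cm.
m_1 = -(-6.492)/20.5 = 0.3167.
With d_i1 < 0 the first image is virtual and lies on the object side; the object distance for lens 2 is d_o2 = 11.5 - (-6.492) = 17.992 cm.
Second lens: d_i2 = 1/(1/(-13.5) - 1/(17.992)) = -7.713 cm.
m_2 = -(-7.713)/(17.992) = 0.4287.
The system's lateral magnification is m_1 m_2 = (0.3167)(0.4287) = 0.1358.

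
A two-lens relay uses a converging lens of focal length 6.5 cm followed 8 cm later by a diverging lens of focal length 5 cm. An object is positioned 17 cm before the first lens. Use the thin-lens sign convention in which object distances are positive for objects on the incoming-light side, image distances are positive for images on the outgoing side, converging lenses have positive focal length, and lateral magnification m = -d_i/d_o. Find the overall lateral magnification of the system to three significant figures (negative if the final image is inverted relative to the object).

First lens: d_i1 = 1/(1/6.5 - 1/17) = 10.524 cm.
m_1 = -(10.524)/17 = -0.6190.
Since 10.524 cm > 8 cm, the first image lies past the second lens and serves as a virtual object: d_o2 = L - d_i1 = -2.524 cm.
Second lens: d_i2 = 1/(1/(-5) - 1/(-2.524)) = 5.096 cm.
m_2 = -(5.096)/(-2.524) = 2.0192.
Overall magnification: m = m_1 m_2 = -1.2500.

-1.25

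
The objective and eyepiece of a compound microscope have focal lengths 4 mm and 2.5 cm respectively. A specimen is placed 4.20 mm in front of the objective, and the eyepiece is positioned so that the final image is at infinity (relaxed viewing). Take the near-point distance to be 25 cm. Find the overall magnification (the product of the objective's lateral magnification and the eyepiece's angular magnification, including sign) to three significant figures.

Convert to cm: f_obj = 4 mm = 0.4 cm; d_o = 4.20 mm = 0.42 cm.
Objective: 1/d_i = 1/f_obj - 1/d_o = 1/0.4 - 1/0.42 = 0.11905 cm^-1, so d_i = 8.400 cm.
m_obj = -d_i/d_o = -8.400/0.42 = -20.000.
Eyepiece angular magnification (image at infinity): M_eye = D/f_e = 25/2.5 = 10.000.
Overall M = m_obj x M_eye = (-20.000)(10.000) = -200.00.

-200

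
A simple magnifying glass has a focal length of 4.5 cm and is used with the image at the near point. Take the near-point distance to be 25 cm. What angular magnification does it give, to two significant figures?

M = 1 + D/f = 1 + 25/4.5 = 6.556.

6.6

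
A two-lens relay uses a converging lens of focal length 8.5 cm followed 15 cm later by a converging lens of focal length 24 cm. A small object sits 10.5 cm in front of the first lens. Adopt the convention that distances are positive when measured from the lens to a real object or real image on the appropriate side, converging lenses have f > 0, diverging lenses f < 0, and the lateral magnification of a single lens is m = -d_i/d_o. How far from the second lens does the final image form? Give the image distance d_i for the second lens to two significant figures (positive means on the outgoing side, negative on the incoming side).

13 cm

First lens: d_i1 = 1/(1/8.5 - 1/10.5) = 44.625 cm.
This image would form 44.625 cm past lens 1, i.e. 29.625 cm beyond lens 2, so it is a virtual object for lens 2: d_o2 = 15 - 44.625 = -29.625 cm.
Second lens: d_i2 = 1/(1/24 - 1/(-29.625)) = 13.259 cm.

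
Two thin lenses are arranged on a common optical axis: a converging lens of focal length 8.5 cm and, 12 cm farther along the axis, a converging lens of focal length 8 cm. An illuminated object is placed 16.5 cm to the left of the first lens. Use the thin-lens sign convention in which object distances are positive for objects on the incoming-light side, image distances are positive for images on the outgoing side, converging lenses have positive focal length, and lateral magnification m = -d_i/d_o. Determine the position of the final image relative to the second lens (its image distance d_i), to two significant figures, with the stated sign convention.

Applying the thin-lens equation to the first lens, 1/8.5 = 1/16.5 + 1/d_i1, which gives d_i1 = 17.531 cm.
This image would form 17.531 cm past lens 1, i.e. 5.531 cm beyond lens 2, so it is a virtual object for lens 2: d_o2 = 12 - 17.531 = -5.531 cm.
Applying the thin-lens equation again with f_2 = 8 cm and d_o2 = -5.531 cm gives d_i2 = 3.270 cm.

3.3 cm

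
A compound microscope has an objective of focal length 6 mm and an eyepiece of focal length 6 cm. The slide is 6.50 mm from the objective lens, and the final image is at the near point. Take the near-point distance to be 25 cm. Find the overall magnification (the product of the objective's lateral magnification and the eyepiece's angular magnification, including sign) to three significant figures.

Convert to cm: f_obj = 6 mm = 0.6 cm; d_o = 6.50 mm = 0.65 cm.
Objective: 1/d_i = 1/f_obj - 1/d_o = 1/0.6 - 1/0.65 = 0.12821 cm^-1, so d_i = 7.800 cm.
m_obj = -d_i/d_o = -7.800/0.65 = -12.000.
Eyepiece angular magnification (image at near point): M_eye = 1 + D/f_e = 1 + 25/6 = 5.167.
Overall M = m_obj x M_eye = (-12.000)(5.167) = -62.00.

-62.0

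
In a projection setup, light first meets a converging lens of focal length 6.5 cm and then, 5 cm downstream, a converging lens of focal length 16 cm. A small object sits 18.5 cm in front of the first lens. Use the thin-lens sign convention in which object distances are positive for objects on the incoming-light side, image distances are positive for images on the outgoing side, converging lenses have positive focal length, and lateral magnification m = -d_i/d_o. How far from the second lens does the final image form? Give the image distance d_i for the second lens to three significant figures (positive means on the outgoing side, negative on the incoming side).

3.82 cm

Lens 1: 1/d_i1 = 1/f_1 - 1/d_o1 = 1/6.5 - 1/18.5 = 0.09979 cm^-1, so d_i1 = 10.021 cm.
This image would form 10.021 cm past lens 1, i.e. 5.021 cm beyond lens 2, so it is a virtual object for lens 2: d_o2 = 5 - 10.021 = -5.021 cm.
Lens 2: 1/d_i2 = 1/f_2 - 1/d_o2 = 1/16 - 1/(-5.021) = 0.26167 cm^-1, so d_i2 = 3.822 cm.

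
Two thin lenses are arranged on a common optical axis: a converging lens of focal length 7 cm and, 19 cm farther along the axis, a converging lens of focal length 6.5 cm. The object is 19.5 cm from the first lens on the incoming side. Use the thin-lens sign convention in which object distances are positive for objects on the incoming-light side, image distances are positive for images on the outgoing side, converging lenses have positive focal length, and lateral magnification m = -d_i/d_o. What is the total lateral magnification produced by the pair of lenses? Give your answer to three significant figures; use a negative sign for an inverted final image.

2.30

Applying the thin-lens equation to the first lens, 1/7 = 1/19.5 + 1/d_i1, which gives d_i1 = 10.920 cm.
Its lateral magnification is m_1 = -d_i1/d_o1 = -(10.920)/19.5 = -0.5600.
Object distance for lens 2: d_o2 = 19 - 10.920 = 8.080 cm.
Applying the thin-lens equation again with f_2 = 6.5 cm and d_o2 = 8.080 cm gives d_i2 = 33.241 cm.
m_2 = -(33.241)/(8.080) = -4.1139.
Overall magnification: m = m_1 m_2 = 2.3038.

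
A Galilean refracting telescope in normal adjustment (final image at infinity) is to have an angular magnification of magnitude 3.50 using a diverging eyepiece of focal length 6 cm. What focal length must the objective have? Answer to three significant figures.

|M| = f_obj/|f_eye|, so f_obj = |M| x |f_eye| = 3.5 x 6 = 21.000 cm.

21.0 cm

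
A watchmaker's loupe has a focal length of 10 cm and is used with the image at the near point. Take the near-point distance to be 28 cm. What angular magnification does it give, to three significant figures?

3.80

M = 1 + D/f = 1 + 28/10 = 3.800.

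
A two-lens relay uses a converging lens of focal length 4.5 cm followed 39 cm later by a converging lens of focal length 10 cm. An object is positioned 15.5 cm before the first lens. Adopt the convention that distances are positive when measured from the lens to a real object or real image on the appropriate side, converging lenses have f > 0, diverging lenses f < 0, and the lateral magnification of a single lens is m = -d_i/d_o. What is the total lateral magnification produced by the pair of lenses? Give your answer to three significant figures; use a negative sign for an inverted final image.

0.181

Lens 1: 1/d_i1 = 1/f_1 - 1/d_o1 = 1/4.5 - 1/15.5 = 0.15771 cm^-1, so d_i1 = 6.341 cm.
m_1 = -(6.341)/15.5 = -0.4091.
The intermediate image is 6.341 cm to the right of lens 1, so d_o2 = L - d_i1 = 39 - 6.341 = 32.659 cm.
Lens 2: 1/d_i2 = 1/f_2 - 1/d_o2 = 1/10 - 1/(32.659) = 0.06938 cm^-1, so d_i2 = 14.413 cm.
m_2 = -(14.413)/(32.659) = -0.4413.
Total m = m_1 x m_2 = (-0.4091)(-0.4413) = 0.1805.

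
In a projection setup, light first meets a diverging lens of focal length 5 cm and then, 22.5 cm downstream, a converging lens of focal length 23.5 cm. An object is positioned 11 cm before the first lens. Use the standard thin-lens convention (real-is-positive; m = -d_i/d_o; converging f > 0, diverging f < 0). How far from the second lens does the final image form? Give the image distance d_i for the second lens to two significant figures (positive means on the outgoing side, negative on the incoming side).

250 cm

Lens 1: 1/d_i1 = 1/f_1 - 1/d_o1 = 1/(-5) - 1/11 = -0.29091 cm^-1, so d_i1 = -3.438 cm.
The intermediate image is virtual, 3.438 cm to the left of lens 1, so d_o2 = L - d_i1 = 22.5 - (-3.438) = 25.938 cm.
Lens 2: 1/d_i2 = 1/f_2 - 1/d_o2 = 1/23.5 - 1/(25.938) = 0.00400 cm^-1, so d_i2 = 250.064 cm.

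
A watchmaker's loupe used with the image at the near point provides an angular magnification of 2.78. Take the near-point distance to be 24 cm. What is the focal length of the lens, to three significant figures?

13.5 cm

For the image at the near point, M = 1 + D/f.
f = D/(M - 1) = 24/(2.78 - 1) = 13.483 cm.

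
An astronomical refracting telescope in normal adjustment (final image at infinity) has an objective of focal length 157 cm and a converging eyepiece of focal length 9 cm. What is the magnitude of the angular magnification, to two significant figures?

|M| = f_obj/|f_eye| = 157/9 = 17.444.

17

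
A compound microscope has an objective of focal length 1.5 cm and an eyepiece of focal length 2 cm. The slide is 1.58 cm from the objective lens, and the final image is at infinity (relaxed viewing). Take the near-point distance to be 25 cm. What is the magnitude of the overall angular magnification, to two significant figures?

230

Objective: 1/d_i = 1/f_obj - 1/d_o = 1/1.5 - 1/1.58 = 0.03376 cm^-1, so d_i = 29.625 cm.
m_obj = -d_i/d_o = -29.625/1.58 = -18.750.
Eyepiece angular magnification (image at infinity): M_eye = D/f_e = 25/2 = 12.500.
Overall M = m_obj x M_eye = (-18.750)(12.500) = -234.37.
|M| = 234.37.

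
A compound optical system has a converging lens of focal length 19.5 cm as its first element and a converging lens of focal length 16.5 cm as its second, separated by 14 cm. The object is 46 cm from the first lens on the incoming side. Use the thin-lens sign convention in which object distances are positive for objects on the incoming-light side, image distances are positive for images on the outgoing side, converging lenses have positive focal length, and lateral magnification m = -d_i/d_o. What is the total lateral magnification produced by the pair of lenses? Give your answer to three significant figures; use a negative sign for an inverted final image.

First lens: d_i1 = 1/(1/19.5 - 1/46) = 33.849 cm.
m_1 = -(33.849)/46 = -0.7358.
This image would form 33.849 cm past lens 1, i.e. 19.849 cm beyond lens 2, so it is a virtual object for lens 2: d_o2 = 14 - 33.849 = -19.849 cm.
Second lens: d_i2 = 1/(1/16.5 - 1/(-19.849)) = 9.010 cm.
m_2 = -(9.010)/(-19.849) = 0.4539.
Total m = m_1 x m_2 = (-0.7358)(0.4539) = -0.3340.

-0.334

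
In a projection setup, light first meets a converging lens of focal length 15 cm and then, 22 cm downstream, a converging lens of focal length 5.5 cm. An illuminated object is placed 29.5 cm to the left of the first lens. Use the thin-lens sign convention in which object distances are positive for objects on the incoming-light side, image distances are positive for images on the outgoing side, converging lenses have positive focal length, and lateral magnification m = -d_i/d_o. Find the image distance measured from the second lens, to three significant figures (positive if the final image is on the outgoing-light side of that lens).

3.34 cm

Applying the thin-lens equation to the first lens, 1/15 = 1/29.5 + 1/d_i1, which gives d_i1 = 30.517 cm.
Since 30.517 cm > 22 cm, the first image lies past the second lens and serves as a virtual object: d_o2 = L - d_i1 = -8.517 cm.
Applying the thin-lens equation again with f_2 = 5.5 cm and d_o2 = -8.517 cm gives d_i2 = 3.342 cm.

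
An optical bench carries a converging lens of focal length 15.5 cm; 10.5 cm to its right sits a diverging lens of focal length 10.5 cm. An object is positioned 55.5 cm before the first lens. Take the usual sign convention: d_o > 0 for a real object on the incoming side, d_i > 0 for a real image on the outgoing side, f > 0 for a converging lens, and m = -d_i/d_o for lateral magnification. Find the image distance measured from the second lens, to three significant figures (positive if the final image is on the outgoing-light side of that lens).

Lens 1: 1/d_i1 = 1/f_1 - 1/d_o1 = 1/15.5 - 1/55.5 = 0.04650 cm^-1, so d_i1 = 21.506 cm.
This image would form 21.506 cm past lens 1, i.e. 11.006 cm beyond lens 2, so it is a virtual object for lens 2: d_o2 = 10.5 - 21.506 = -11.006 cm.
Lens 2: 1/d_i2 = 1/f_2 - 1/d_o2 = 1/(-10.5) - 1/(-11.006) = -0.00438 cm^-1, so d_i2 = -228.278 cm.

-228 cm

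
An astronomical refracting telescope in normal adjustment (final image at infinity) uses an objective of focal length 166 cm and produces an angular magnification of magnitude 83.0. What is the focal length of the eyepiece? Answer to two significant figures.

2.0 cm

|M| = f_obj/f_eye, so f_eye = f_obj/|M| = 166/83.0 = 2.000 cm.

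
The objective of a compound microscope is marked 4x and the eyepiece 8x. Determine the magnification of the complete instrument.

The overall magnification of a compound microscope is the product of the objective and eyepiece magnifications:
M = M_obj x M_eye = 4 x 8 = 32.

32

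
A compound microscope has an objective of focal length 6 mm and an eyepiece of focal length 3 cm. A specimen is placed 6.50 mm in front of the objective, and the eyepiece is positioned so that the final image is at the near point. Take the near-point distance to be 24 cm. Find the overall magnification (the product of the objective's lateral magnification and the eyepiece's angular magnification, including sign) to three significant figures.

Convert to cm: f_obj = 6 mm = 0.6 cm; d_o = 6.50 mm = 0.65 cm.
Objective: 1/d_i = 1/f_obj - 1/d_o = 1/0.6 - 1/0.65 = 0.12821 cm^-1, so d_i = 7.800 cm.
m_obj = -d_i/d_o = -7.800/0.65 = -12.000.
Eyepiece angular magnification (image at near point): M_eye = 1 + D/f_e = 1 + 24/3 = 9.000.
Overall M = m_obj x M_eye = (-12.000)(9.000) = -108.00.

-108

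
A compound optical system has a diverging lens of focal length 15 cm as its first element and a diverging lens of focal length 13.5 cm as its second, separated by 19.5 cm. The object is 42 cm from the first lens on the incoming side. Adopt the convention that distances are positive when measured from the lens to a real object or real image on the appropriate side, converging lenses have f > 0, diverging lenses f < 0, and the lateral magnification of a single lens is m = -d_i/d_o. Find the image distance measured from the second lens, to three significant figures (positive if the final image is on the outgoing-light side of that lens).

-9.36 cm

First lens: d_i1 = 1/(1/(-15) - 1/42) = -11.053 cm.
The intermediate image is virtual, 11.053 cm to the left of lens 1, so d_o2 = L - d_i1 = 19.5 - (-11.053) = 30.553 cm.
Second lens: d_i2 = 1/(1/(-13.5) - 1/(30.553)) = -9.363 cm.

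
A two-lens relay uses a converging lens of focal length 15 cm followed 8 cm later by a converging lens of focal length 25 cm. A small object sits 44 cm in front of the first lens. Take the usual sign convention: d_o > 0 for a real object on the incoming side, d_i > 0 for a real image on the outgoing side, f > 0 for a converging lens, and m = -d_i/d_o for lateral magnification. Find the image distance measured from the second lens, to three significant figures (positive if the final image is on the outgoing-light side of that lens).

9.28 cm

Lens 1: 1/d_i1 = 1/f_1 - 1/d_o1 = 1/15 - 1/44 = 0.04394 cm^-1, so d_i1 = 22.759 cm.
This image would form 22.759 cm past lens 1, i.e. 14.759 cm beyond lens 2, so it is a virtual object for lens 2: d_o2 = 8 - 22.759 = -14.759 cm.
Lens 2: 1/d_i2 = 1/f_2 - 1/d_o2 = 1/25 - 1/(-14.759) = 0.10776 cm^-1, so d_i2 = 9.280 cm.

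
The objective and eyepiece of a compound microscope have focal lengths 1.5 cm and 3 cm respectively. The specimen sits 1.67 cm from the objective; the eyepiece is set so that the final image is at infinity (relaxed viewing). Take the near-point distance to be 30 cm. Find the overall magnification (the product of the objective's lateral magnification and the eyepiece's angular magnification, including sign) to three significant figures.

-88.2

Objective: 1/d_i = 1/f_obj - 1/d_o = 1/1.5 - 1/1.67 = 0.06786 cm^-1, so d_i = 14.735 cm.
m_obj = -d_i/d_o = -14.735/1.67 = -8.824.
Eyepiece angular magnification (image at infinity): M_eye = D/f_e = 30/3 = 10.000.
Overall M = m_obj x M_eye = (-8.824)(10.000) = -88.24.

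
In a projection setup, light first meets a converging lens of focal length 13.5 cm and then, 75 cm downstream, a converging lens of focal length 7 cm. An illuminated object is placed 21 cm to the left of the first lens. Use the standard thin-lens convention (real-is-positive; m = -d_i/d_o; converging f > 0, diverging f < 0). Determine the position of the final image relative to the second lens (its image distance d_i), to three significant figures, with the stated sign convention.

8.62 cm

First lens: d_i1 = 1/(1/13.5 - 1/21) = 37.800 cm.
Object distance for lens 2: d_o2 = 75 - 37.800 = 37.200 cm.
Second lens: d_i2 = 1/(1/7 - 1/(37.200)) = 8.623 cm.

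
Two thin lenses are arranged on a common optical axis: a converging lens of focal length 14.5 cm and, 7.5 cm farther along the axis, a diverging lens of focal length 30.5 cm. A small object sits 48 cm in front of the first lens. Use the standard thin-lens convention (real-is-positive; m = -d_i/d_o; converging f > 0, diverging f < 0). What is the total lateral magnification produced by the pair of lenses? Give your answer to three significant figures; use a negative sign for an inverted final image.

-0.766

First lens: d_i1 = 1/(1/14.5 - 1/48) = 20.776 cm.
m_1 = -(20.776)/48 = -0.4328.
This image would form 20.776 cm past lens 1, i.e. 13.276 cm beyond lens 2, so it is a virtual object for lens 2: d_o2 = 7.5 - 20.776 = -13.276 cm.
Second lens: d_i2 = 1/(1/(-30.5) - 1/(-13.276)) = 23.509 cm.
m_2 = -(23.509)/(-13.276) = 1.7708.
The system's lateral magnification is m_1 m_2 = (-0.4328)(1.7708) = -0.7665.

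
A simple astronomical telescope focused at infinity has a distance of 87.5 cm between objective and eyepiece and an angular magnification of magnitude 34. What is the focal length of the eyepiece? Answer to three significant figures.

In normal adjustment the tube length equals f_obj + f_eye and |M| = f_obj/f_eye.
So f_obj = 34 f_eye and 34 f_eye + f_eye = 87.5 cm, giving f_eye = 87.5/35 = 2.500 cm and f_obj = 85.000 cm.

2.50 cm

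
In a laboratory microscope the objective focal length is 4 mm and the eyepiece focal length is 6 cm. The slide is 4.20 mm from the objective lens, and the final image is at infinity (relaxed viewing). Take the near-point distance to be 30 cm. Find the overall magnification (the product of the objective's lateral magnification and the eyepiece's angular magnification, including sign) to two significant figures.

-100

Convert to cm: f_obj = 4 mm = 0.4 cm; d_o = 4.20 mm = 0.42 cm.
Objective: 1/d_i = 1/f_obj - 1/d_o = 1/0.4 - 1/0.42 = 0.11905 cm^-1, so d_i = 8.400 cm.
m_obj = -d_i/d_o = -8.400/0.42 = -20.000.
Eyepiece angular magnification (image at infinity): M_eye = D/f_e = 30/6 = 5.000.
Overall M = m_obj x M_eye = (-20.000)(5.000) = -100.00.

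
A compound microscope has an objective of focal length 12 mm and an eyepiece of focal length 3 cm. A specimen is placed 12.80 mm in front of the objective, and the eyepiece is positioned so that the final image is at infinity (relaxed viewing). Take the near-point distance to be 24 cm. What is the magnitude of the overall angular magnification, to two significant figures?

120

Convert to cm: f_obj = 12 mm = 1.2 cm; d_o = 12.80 mm = 1.28 cm.
Objective: 1/d_i = 1/f_obj - 1/d_o = 1/1.2 - 1/1.28 = 0.05208 cm^-1, so d_i = 19.200 cm.
m_obj = -d_i/d_o = -19.200/1.28 = -15.000.
Eyepiece angular magnification (image at infinity): M_eye = D/f_e = 24/3 = 8.000.
Overall M = m_obj x M_eye = (-15.000)(8.000) = -120.00.
|M| = 120.00.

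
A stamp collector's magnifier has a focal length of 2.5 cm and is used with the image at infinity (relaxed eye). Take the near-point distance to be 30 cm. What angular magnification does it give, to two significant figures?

M = D/f = 30/2.5 = 12.000.

12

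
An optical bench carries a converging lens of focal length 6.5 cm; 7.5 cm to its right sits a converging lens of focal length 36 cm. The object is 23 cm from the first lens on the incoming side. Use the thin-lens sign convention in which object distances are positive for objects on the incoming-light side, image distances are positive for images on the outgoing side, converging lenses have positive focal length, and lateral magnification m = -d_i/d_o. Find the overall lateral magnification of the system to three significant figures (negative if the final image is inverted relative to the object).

Lens 1: 1/d_i1 = 1/f_1 - 1/d_o1 = 1/6.5 - 1/23 = 0.11037 cm^-1, so d_i1 = 9.061 cm.
m_1 = -(9.061)/23 = -0.3939.
Since 9.061 cm > 7.5 cm, the first image lies past the second lens and serves as a virtual object: d_o2 = L - d_i1 = -1.561 cm.
Lens 2: 1/d_i2 = 1/f_2 - 1/d_o2 = 1/36 - 1/(-1.561) = 0.66855 cm^-1, so d_i2 = 1.496 cm.
m_2 = -(1.496)/(-1.561) = 0.9585.
The system's lateral magnification is m_1 m_2 = (-0.3939)(0.9585) = -0.3776.

-0.378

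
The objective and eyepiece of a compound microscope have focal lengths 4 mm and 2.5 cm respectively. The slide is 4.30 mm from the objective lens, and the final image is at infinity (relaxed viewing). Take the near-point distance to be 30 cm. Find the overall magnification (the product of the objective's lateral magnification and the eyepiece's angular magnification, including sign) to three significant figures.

Convert to cm: f_obj = 4 mm = 0.4 cm; d_o = 4.30 mm = 0.43 cm.
Objective: 1/d_i = 1/f_obj - 1/d_o = 1/0.4 - 1/0.43 = 0.17442 cm^-1, so d_i = 5.733 cm.
m_obj = -d_i/d_o = -5.733/0.43 = -13.333.
Eyepiece angular magnification (image at infinity): M_eye = D/f_e = 30/2.5 = 12.000.
Overall M = m_obj x M_eye = (-13.333)(12.000) = -160.00.

-160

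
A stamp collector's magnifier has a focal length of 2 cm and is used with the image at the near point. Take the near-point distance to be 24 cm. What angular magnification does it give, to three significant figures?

M = 1 + D/f = 1 + 24/2 = 13.000.

13.0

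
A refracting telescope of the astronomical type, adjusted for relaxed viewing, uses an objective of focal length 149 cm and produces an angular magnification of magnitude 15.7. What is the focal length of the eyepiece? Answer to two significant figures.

9.5 cm

|M| = f_obj/f_eye, so f_eye = f_obj/|M| = 149/15.7 = 9.490 cm.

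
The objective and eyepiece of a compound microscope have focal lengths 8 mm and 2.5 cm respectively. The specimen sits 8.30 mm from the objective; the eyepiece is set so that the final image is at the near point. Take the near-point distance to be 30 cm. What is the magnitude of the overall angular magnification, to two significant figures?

350

Convert to cm: f_obj = 8 mm = 0.8 cm; d_o = 8.30 mm = 0.83 cm.
Objective: 1/d_i = 1/f_obj - 1/d_o = 1/0.8 - 1/0.83 = 0.04518 cm^-1, so d_i = 22.133 cm.
m_obj = -d_i/d_o = -22.133/0.83 = -26.667.
Eyepiece angular magnification (image at near point): M_eye = 1 + D/f_e = 1 + 30/2.5 = 13.000.
Overall M = m_obj x M_eye = (-26.667)(13.000) = -346.67.
|M| = 346.67.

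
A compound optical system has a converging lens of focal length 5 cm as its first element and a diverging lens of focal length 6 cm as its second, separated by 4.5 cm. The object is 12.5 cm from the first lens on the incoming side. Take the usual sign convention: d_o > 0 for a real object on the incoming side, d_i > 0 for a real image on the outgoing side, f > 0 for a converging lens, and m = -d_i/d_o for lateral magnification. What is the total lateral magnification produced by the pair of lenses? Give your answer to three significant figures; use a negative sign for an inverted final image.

Applying the thin-lens equation to the first lens, 1/5 = 1/12.5 + 1/d_i1, which gives d_i1 = 8.333 cm.
Its lateral magnification is m_1 = -d_i1/d_o1 = -(8.333)/12.5 = -0.6667.
This image would form 8.333 cm past lens 1, i.e. 3.833 cm beyond lens 2, so it is a virtual object for lens 2: d_o2 = 4.5 - 8.333 = -3.833 cm.
Applying the thin-lens equation again with f_2 = -6 cm and d_o2 = -3.833 cm gives d_i2 = 10.615 cm.
m_2 = -(10.615)/(-3.833) = 2.7692.
Overall magnification: m = m_1 m_2 = -1.8462.

-1.85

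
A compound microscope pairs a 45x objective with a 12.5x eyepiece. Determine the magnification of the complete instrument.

The overall magnification of a compound microscope is the product of the objective and eyepiece magnifications:
M = M_obj x M_eye = 45 x 12.5 = 562.5.

562.5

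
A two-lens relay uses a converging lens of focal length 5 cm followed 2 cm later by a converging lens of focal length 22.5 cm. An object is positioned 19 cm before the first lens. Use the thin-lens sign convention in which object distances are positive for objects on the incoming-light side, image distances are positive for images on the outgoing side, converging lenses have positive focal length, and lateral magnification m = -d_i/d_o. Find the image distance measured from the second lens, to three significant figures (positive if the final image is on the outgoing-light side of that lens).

Lens 1: 1/d_i1 = 1/f_1 - 1/d_o1 = 1/5 - 1/19 = 0.14737 cm^-1, so d_i1 = 6.786 cm.
This image would form 6.786 cm past lens 1, i.e. 4.786 cm beyond lens 2, so it is a virtual object for lens 2: d_o2 = 2 - 6.786 = -4.786 cm.
Lens 2: 1/d_i2 = 1/f_2 - 1/d_o2 = 1/22.5 - 1/(-4.786) = 0.25340 cm^-1, so d_i2 = 3.946 cm.

3.95 cm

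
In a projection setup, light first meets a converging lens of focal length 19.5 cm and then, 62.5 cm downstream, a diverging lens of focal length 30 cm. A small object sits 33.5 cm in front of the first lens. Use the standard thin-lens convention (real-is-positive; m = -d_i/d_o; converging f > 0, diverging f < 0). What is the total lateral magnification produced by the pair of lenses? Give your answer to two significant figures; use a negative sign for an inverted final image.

-0.91

Applying the thin-lens equation to the first lens, 1/19.5 = 1/33.5 + 1/d_i1, which gives d_i1 = 46.661 cm.
Its lateral magnification is m_1 = -d_i1/d_o1 = -(46.661)/33.5 = -1.3929.
Object distance for lens 2: d_o2 = 62.5 - 46.661 = 15.839 cm.
Applying the thin-lens equation again with f_2 = -30 cm and d_o2 = 15.839 cm gives d_i2 = -10.366 cm.
m_2 = -(-10.366)/(15.839) = 0.6545.
Overall magnification: m = m_1 m_2 = -0.9116.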